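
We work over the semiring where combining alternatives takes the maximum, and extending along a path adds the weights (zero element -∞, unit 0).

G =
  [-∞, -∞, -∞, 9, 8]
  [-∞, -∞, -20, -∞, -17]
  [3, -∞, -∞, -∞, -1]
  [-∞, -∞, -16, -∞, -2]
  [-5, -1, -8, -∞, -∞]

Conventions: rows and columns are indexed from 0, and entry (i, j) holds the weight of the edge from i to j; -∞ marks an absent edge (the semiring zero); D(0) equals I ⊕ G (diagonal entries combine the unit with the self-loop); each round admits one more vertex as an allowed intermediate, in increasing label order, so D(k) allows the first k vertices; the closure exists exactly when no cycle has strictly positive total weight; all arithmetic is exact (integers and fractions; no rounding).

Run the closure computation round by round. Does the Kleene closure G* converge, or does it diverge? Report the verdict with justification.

D(0):
  [0, -∞, -∞, 9, 8]
  [-∞, 0, -20, -∞, -17]
  [3, -∞, 0, -∞, -1]
  [-∞, -∞, -16, 0, -2]
  [-5, -1, -8, -∞, 0]
Detection: at round 1, diagonal entry (4, 4) turns strictly positive.
Key observation: the cycle 4->0->4 has total weight (-5) + 8, which is strictly positive.
Answer: DIVERGES — positive cycle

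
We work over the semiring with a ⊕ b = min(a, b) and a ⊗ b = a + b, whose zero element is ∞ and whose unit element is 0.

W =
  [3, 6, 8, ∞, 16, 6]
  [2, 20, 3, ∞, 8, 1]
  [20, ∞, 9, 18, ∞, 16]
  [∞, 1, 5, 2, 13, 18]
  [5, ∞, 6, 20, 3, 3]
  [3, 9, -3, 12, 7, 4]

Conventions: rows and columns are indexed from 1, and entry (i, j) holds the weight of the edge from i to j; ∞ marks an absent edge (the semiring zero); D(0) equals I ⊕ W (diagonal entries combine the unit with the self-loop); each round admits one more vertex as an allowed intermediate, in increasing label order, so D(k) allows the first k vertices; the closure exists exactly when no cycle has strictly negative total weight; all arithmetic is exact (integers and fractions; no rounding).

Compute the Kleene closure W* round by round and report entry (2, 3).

D(0):
  [0, 6, 8, ∞, 16, 6]
  [2, 0, 3, ∞, 8, 1]
  [20, ∞, 0, 18, ∞, 16]
  [∞, 1, 5, 0, 13, 18]
  [5, ∞, 6, 20, 0, 3]
  [3, 9, -3, 12, 7, 0]
D(1):
  [0, 6, 8, ∞, 16, 6]
  [2, 0, 3, ∞, 8, 1]
  [20, 26, 0, 18, 36, 16]
  [∞, 1, 5, 0, 13, 18]
  [5, 11, 6, 20, 0, 3]
  [3, 9, -3, 12, 7, 0]
D(2):
  [0, 6, 8, ∞, 14, 6]
  [2, 0, 3, ∞, 8, 1]
  [20, 26, 0, 18, 34, 16]
  [3, 1, 4, 0, 9, 2]
  [5, 11, 6, 20, 0, 3]
  [3, 9, -3, 12, 7, 0]
D(3):
  [0, 6, 8, 26, 14, 6]
  [2, 0, 3, 21, 8, 1]
  [20, 26, 0, 18, 34, 16]
  [3, 1, 4, 0, 9, 2]
  [5, 11, 6, 20, 0, 3]
  [3, 9, -3, 12, 7, 0]
D(4):
  [0, 6, 8, 26, 14, 6]
  [2, 0, 3, 21, 8, 1]
  [20, 19, 0, 18, 27, 16]
  [3, 1, 4, 0, 9, 2]
  [5, 11, 6, 20, 0, 3]
  [3, 9, -3, 12, 7, 0]
D(5):
  [0, 6, 8, 26, 14, 6]
  [2, 0, 3, 21, 8, 1]
  [20, 19, 0, 18, 27, 16]
  [3, 1, 4, 0, 9, 2]
  [5, 11, 6, 20, 0, 3]
  [3, 9, -3, 12, 7, 0]
D(6):
  [0, 6, 3, 18, 13, 6]
  [2, 0, -2, 13, 8, 1]
  [19, 19, 0, 18, 23, 16]
  [3, 1, -1, 0, 9, 2]
  [5, 11, 0, 15, 0, 3]
  [3, 9, -3, 12, 7, 0]
Answer: W*[2][3] = -2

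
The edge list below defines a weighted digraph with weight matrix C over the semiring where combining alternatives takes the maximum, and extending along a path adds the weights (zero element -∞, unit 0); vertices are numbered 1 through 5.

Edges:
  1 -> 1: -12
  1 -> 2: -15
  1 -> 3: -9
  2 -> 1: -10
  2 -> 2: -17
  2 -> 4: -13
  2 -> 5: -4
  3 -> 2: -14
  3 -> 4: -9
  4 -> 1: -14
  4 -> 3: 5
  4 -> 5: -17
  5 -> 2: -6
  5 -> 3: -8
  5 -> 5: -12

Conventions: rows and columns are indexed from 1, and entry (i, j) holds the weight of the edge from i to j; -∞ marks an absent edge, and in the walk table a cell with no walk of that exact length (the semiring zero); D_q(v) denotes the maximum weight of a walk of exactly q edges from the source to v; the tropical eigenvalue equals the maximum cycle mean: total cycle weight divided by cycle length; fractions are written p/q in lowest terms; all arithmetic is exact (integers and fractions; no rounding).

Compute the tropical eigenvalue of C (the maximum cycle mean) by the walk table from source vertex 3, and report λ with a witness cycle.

q=0: [-∞, -∞, 0, -∞, -∞]
q=1: [-∞, -14, -∞, -9, -∞]
q=2: [-23, -31, -4, -27, -18]
q=3: [-35, -18, -22, -13, -30]
q=4: [-27, -35, -8, -31, -22]
q=5: [-39, -22, -26, -17, -34]
Optimal cycle mean attained by: cycle 3->4->3, total (-9) + 5, length 2.
Answer: λ = -2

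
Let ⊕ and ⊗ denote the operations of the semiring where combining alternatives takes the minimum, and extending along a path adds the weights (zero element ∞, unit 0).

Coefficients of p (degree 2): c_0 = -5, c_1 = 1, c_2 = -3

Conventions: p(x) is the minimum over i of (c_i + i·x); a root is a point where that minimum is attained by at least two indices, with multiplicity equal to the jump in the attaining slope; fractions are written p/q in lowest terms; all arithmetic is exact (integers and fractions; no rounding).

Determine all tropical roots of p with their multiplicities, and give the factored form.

hull edge (i=0, c=-5) to (i=2, c=-3): slope 1, span 2
Factored form: p(x) = -3 ⊗ (x ⊕ (-1)) ⊗ (x ⊕ (-1))
Answer: roots = -1 (mult 2)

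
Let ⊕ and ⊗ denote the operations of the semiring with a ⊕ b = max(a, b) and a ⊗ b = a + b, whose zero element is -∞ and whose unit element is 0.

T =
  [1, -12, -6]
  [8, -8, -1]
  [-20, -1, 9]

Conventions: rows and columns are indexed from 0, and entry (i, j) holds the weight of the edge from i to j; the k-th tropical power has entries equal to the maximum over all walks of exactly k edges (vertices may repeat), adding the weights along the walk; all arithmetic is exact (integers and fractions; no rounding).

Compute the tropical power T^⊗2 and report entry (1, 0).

T^⊗2:
  [2, -7, 3]
  [9, -2, 8]
  [7, 8, 18]
Key observation: the optimum is the walk 1->0->0, with weight 8 + 1 = 9.
Optimal value attained by: walk 1->0->0.
Answer: (T^⊗2)[1][0] = 9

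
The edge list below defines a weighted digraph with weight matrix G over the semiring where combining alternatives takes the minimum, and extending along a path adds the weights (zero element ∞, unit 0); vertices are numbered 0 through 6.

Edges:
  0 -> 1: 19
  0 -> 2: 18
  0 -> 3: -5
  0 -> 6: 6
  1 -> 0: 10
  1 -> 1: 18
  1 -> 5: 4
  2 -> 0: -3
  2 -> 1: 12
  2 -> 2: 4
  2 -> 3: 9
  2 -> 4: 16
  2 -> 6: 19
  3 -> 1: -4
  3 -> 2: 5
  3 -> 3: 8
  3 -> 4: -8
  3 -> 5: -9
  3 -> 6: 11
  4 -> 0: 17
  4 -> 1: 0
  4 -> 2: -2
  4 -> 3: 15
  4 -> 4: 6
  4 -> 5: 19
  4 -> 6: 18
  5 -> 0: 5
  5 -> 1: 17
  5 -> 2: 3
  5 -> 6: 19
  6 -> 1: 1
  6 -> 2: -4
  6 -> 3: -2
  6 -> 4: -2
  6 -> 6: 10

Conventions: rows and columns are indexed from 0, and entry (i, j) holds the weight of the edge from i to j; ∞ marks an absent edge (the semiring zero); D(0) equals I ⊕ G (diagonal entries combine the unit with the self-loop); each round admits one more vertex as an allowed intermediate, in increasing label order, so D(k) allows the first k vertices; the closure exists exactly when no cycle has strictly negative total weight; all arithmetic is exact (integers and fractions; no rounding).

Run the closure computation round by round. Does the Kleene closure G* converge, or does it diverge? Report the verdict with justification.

D(0):
  [0, 19, 18, -5, ∞, ∞, 6]
  [10, 0, ∞, ∞, ∞, 4, ∞]
  [-3, 12, 0, 9, 16, ∞, 19]
  [∞, -4, 5, 0, -8, -9, 11]
  [17, 0, -2, 15, 0, 19, 18]
  [5, 17, 3, ∞, ∞, 0, 19]
  [∞, 1, -4, -2, -2, ∞, 0]
D(1):
  [0, 19, 18, -5, ∞, ∞, 6]
  [10, 0, 28, 5, ∞, 4, 16]
  [-3, 12, 0, -8, 16, ∞, 3]
  [∞, -4, 5, 0, -8, -9, 11]
  [17, 0, -2, 12, 0, 19, 18]
  [5, 17, 3, 0, ∞, 0, 11]
  [∞, 1, -4, -2, -2, ∞, 0]
D(2):
  [0, 19, 18, -5, ∞, 23, 6]
  [10, 0, 28, 5, ∞, 4, 16]
  [-3, 12, 0, -8, 16, 16, 3]
  [6, -4, 5, 0, -8, -9, 11]
  [10, 0, -2, 5, 0, 4, 16]
  [5, 17, 3, 0, ∞, 0, 11]
  [11, 1, -4, -2, -2, 5, 0]
Detection: at round 3, diagonal entry (3, 3) turns strictly negative.
Key observation: the cycle 3->2->0->3 has total weight 5 + (-3) + (-5), which is strictly negative.
Answer: DIVERGES — negative cycle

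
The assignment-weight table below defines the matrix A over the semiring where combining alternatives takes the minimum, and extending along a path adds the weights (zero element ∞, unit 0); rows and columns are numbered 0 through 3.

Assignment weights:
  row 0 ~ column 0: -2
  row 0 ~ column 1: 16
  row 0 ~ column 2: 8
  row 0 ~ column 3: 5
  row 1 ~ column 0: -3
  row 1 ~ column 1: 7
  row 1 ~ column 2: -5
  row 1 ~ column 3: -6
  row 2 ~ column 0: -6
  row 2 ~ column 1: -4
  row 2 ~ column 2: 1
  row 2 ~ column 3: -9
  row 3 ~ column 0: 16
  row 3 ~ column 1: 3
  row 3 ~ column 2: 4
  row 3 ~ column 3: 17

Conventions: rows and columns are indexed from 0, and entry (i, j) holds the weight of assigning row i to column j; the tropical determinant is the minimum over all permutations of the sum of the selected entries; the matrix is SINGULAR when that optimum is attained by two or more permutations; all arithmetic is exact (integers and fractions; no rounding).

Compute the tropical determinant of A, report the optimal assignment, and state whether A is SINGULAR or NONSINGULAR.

σ = (0, 1, 2, 3): (-2) + 7 + 1 + 17 = 23
σ = (0, 1, 3, 2): (-2) + 7 + (-9) + 4 = 0
σ = (0, 2, 1, 3): (-2) + (-5) + (-4) + 17 = 6
σ = (0, 2, 3, 1): (-2) + (-5) + (-9) + 3 = -13
σ = (0, 3, 1, 2): (-2) + (-6) + (-4) + 4 = -8
σ = (0, 3, 2, 1): (-2) + (-6) + 1 + 3 = -4
σ = (1, 0, 2, 3): 16 + (-3) + 1 + 17 = 31
σ = (1, 0, 3, 2): 16 + (-3) + (-9) + 4 = 8
σ = (1, 2, 0, 3): 16 + (-5) + (-6) + 17 = 22
σ = (1, 2, 3, 0): 16 + (-5) + (-9) + 16 = 18
σ = (1, 3, 0, 2): 16 + (-6) + (-6) + 4 = 8
σ = (1, 3, 2, 0): 16 + (-6) + 1 + 16 = 27
σ = (2, 0, 1, 3): 8 + (-3) + (-4) + 17 = 18
σ = (2, 0, 3, 1): 8 + (-3) + (-9) + 3 = -1
σ = (2, 1, 0, 3): 8 + 7 + (-6) + 17 = 26
σ = (2, 1, 3, 0): 8 + 7 + (-9) + 16 = 22
σ = (2, 3, 0, 1): 8 + (-6) + (-6) + 3 = -1
σ = (2, 3, 1, 0): 8 + (-6) + (-4) + 16 = 14
σ = (3, 0, 1, 2): 5 + (-3) + (-4) + 4 = 2
σ = (3, 0, 2, 1): 5 + (-3) + 1 + 3 = 6
σ = (3, 1, 0, 2): 5 + 7 + (-6) + 4 = 10
σ = (3, 1, 2, 0): 5 + 7 + 1 + 16 = 29
σ = (3, 2, 0, 1): 5 + (-5) + (-6) + 3 = -3
σ = (3, 2, 1, 0): 5 + (-5) + (-4) + 16 = 12
Optimal value attained by: σ = (0, 2, 3, 1).
Answer: det⊕(A) = -13; verdict: NONSINGULAR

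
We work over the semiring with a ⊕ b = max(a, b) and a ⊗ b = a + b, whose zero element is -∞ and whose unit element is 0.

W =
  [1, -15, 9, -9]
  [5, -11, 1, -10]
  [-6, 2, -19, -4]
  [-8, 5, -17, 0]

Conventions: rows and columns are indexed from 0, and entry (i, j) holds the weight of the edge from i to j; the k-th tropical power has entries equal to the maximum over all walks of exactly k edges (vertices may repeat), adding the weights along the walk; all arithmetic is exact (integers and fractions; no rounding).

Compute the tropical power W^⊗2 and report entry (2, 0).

W^⊗2:
  [3, 11, 10, 5]
  [6, 3, 14, -3]
  [7, 1, 3, -4]
  [10, 5, 6, 0]
Key observation: the optimum is the walk 2->1->0, with weight 2 + 5 = 7.
Optimal value attained by: walk 2->1->0.
Answer: (W^⊗2)[2][0] = 7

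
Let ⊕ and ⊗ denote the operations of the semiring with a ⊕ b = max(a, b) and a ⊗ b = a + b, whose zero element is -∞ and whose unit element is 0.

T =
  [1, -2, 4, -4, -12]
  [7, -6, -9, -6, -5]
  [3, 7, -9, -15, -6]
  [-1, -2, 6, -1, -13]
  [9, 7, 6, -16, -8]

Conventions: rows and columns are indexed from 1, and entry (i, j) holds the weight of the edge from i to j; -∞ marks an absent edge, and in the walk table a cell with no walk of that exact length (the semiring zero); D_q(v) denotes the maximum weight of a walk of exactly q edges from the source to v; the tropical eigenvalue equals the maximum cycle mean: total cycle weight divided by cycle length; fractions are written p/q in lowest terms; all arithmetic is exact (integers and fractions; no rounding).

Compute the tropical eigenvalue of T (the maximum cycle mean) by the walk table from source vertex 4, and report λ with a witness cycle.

q=0: [-∞, -∞, -∞, 0, -∞]
q=1: [-1, -2, 6, -1, -13]
q=2: [9, 13, 5, -2, 0]
q=3: [20, 12, 13, 7, 8]
q=4: [21, 20, 24, 16, 8]
q=5: [27, 31, 25, 17, 18]
Optimal cycle mean attained by: cycle 1->3->2->1, total 4 + 7 + 7, length 3.
Answer: λ = 6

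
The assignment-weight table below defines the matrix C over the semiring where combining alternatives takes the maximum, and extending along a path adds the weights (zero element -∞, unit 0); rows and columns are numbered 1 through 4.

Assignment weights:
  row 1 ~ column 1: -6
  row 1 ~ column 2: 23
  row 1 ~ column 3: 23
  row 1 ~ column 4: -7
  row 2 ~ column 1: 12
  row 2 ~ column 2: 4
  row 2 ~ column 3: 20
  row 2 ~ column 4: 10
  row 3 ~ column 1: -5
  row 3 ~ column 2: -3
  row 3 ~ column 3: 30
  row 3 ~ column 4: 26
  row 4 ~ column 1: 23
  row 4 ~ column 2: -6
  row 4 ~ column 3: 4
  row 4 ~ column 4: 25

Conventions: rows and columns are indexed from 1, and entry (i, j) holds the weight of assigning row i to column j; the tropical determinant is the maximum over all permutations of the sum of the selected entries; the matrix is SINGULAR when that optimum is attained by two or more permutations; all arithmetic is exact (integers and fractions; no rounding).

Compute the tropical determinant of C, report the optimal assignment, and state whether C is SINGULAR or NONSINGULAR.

σ = (1, 2, 3, 4): (-6) + 4 + 30 + 25 = 53
σ = (1, 2, 4, 3): (-6) + 4 + 26 + 4 = 28
σ = (1, 3, 2, 4): (-6) + 20 + (-3) + 25 = 36
σ = (1, 3, 4, 2): (-6) + 20 + 26 + (-6) = 34
σ = (1, 4, 2, 3): (-6) + 10 + (-3) + 4 = 5
σ = (1, 4, 3, 2): (-6) + 10 + 30 + (-6) = 28
σ = (2, 1, 3, 4): 23 + 12 + 30 + 25 = 90
σ = (2, 1, 4, 3): 23 + 12 + 26 + 4 = 65
σ = (2, 3, 1, 4): 23 + 20 + (-5) + 25 = 63
σ = (2, 3, 4, 1): 23 + 20 + 26 + 23 = 92
σ = (2, 4, 1, 3): 23 + 10 + (-5) + 4 = 32
σ = (2, 4, 3, 1): 23 + 10 + 30 + 23 = 86
σ = (3, 1, 2, 4): 23 + 12 + (-3) + 25 = 57
σ = (3, 1, 4, 2): 23 + 12 + 26 + (-6) = 55
σ = (3, 2, 1, 4): 23 + 4 + (-5) + 25 = 47
σ = (3, 2, 4, 1): 23 + 4 + 26 + 23 = 76
σ = (3, 4, 1, 2): 23 + 10 + (-5) + (-6) = 22
σ = (3, 4, 2, 1): 23 + 10 + (-3) + 23 = 53
σ = (4, 1, 2, 3): (-7) + 12 + (-3) + 4 = 6
σ = (4, 1, 3, 2): (-7) + 12 + 30 + (-6) = 29
σ = (4, 2, 1, 3): (-7) + 4 + (-5) + 4 = -4
σ = (4, 2, 3, 1): (-7) + 4 + 30 + 23 = 50
σ = (4, 3, 1, 2): (-7) + 20 + (-5) + (-6) = 2
σ = (4, 3, 2, 1): (-7) + 20 + (-3) + 23 = 33
Optimal value attained by: σ = (2, 3, 4, 1).
Answer: det⊕(C) = 92; verdict: NONSINGULAR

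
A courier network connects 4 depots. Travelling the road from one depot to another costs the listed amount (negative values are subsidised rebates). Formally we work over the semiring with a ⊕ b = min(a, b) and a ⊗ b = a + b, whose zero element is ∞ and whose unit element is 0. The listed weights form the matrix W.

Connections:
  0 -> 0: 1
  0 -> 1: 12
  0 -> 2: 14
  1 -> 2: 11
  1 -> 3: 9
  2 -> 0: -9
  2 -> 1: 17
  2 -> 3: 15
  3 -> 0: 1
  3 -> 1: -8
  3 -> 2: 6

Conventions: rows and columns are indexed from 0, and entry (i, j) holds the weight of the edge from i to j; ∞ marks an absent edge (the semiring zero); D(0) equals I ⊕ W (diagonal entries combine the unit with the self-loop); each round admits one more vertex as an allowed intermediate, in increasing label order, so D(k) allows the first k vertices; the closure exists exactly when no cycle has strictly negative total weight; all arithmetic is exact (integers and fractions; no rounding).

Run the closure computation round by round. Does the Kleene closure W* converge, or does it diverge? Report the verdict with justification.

D(0):
  [0, 12, 14, ∞]
  [∞, 0, 11, 9]
  [-9, 17, 0, 15]
  [1, -8, 6, 0]
D(1):
  [0, 12, 14, ∞]
  [∞, 0, 11, 9]
  [-9, 3, 0, 15]
  [1, -8, 6, 0]
D(2):
  [0, 12, 14, 21]
  [∞, 0, 11, 9]
  [-9, 3, 0, 12]
  [1, -8, 3, 0]
D(3):
  [0, 12, 14, 21]
  [2, 0, 11, 9]
  [-9, 3, 0, 12]
  [-6, -8, 3, 0]
D(4):
  [0, 12, 14, 21]
  [2, 0, 11, 9]
  [-9, 3, 0, 12]
  [-6, -8, 3, 0]
Key observation: every diagonal entry stays at the unit through all rounds, so no improving cycle exists.
Answer: CONVERGES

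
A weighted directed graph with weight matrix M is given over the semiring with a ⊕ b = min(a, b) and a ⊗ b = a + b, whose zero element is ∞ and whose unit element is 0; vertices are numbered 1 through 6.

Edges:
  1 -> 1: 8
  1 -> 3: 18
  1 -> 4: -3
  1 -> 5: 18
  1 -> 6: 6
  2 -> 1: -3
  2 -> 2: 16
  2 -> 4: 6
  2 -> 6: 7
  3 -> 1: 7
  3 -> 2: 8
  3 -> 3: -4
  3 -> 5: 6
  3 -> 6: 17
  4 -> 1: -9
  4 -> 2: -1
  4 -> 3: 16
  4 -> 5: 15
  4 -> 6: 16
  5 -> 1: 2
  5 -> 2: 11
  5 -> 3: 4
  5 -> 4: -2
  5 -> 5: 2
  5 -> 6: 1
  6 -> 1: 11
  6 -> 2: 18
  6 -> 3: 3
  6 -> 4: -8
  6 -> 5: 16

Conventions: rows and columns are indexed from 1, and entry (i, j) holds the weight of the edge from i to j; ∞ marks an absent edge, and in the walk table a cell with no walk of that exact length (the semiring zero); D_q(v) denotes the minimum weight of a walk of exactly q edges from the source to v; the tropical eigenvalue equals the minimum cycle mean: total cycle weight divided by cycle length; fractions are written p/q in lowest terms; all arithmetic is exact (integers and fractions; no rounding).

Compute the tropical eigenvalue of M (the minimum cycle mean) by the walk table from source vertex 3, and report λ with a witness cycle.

q=0: [∞, ∞, 0, ∞, ∞, ∞]
q=1: [7, 8, -4, ∞, 6, 17]
q=2: [3, 4, -8, 4, 2, 7]
q=3: [-5, 0, -12, -1, -2, 3]
q=4: [-10, -4, -16, -8, -6, -1]
q=5: [-17, -9, -20, -13, -10, -5]
q=6: [-22, -14, -24, -20, -14, -11]
Optimal cycle mean attained by: cycle 1->4->1, total (-3) + (-9), length 2.
Answer: λ = -6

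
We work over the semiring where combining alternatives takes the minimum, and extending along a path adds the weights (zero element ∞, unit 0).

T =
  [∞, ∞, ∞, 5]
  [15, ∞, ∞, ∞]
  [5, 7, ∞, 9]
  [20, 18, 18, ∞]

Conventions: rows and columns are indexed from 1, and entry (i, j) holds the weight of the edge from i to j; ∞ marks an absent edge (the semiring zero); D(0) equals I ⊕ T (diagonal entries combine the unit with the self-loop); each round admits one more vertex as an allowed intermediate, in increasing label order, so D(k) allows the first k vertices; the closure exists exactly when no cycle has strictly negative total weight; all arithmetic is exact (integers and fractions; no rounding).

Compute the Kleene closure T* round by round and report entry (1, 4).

D(0):
  [0, ∞, ∞, 5]
  [15, 0, ∞, ∞]
  [5, 7, 0, 9]
  [20, 18, 18, 0]
D(1):
  [0, ∞, ∞, 5]
  [15, 0, ∞, 20]
  [5, 7, 0, 9]
  [20, 18, 18, 0]
D(2):
  [0, ∞, ∞, 5]
  [15, 0, ∞, 20]
  [5, 7, 0, 9]
  [20, 18, 18, 0]
D(3):
  [0, ∞, ∞, 5]
  [15, 0, ∞, 20]
  [5, 7, 0, 9]
  [20, 18, 18, 0]
D(4):
  [0, 23, 23, 5]
  [15, 0, 38, 20]
  [5, 7, 0, 9]
  [20, 18, 18, 0]
Answer: T*[1][4] = 5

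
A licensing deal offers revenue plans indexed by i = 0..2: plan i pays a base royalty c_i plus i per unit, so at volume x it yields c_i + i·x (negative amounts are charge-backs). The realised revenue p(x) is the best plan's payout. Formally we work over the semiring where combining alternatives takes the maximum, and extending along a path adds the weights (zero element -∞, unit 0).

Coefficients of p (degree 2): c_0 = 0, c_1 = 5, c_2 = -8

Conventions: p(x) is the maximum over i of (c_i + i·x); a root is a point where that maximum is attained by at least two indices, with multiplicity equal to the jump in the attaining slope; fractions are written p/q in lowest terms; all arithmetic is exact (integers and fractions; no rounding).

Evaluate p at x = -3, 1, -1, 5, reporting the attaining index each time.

p(-3) = max(0+0·(-3)=0, 5+1·(-3)=2, -8+2·(-3)=-14) = 2 (attained by i=1)
p(1) = max(0+0·1=0, 5+1·1=6, -8+2·1=-6) = 6 (attained by i=1)
p(-1) = max(0+0·(-1)=0, 5+1·(-1)=4, -8+2·(-1)=-10) = 4 (attained by i=1)
p(5) = max(0+0·5=0, 5+1·5=10, -8+2·5=2) = 10 (attained by i=1)
Answer: p(-3) = 2; p(1) = 6; p(-1) = 4; p(5) = 10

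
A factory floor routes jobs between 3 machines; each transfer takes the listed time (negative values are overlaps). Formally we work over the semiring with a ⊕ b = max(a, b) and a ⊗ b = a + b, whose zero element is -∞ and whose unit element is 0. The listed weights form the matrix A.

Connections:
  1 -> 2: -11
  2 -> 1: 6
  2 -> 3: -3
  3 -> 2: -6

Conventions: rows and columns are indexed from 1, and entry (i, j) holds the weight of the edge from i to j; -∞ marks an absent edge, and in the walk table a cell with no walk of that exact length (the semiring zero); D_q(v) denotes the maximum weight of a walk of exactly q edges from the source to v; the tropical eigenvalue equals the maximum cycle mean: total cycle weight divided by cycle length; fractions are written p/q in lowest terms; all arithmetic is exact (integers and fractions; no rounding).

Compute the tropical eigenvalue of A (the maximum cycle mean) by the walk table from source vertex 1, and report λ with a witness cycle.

q=0: [0, -∞, -∞]
q=1: [-∞, -11, -∞]
q=2: [-5, -∞, -14]
q=3: [-∞, -16, -∞]
Optimal cycle mean attained by: cycle 1->2->1, total (-11) + 6, length 2.
Answer: λ = -5/2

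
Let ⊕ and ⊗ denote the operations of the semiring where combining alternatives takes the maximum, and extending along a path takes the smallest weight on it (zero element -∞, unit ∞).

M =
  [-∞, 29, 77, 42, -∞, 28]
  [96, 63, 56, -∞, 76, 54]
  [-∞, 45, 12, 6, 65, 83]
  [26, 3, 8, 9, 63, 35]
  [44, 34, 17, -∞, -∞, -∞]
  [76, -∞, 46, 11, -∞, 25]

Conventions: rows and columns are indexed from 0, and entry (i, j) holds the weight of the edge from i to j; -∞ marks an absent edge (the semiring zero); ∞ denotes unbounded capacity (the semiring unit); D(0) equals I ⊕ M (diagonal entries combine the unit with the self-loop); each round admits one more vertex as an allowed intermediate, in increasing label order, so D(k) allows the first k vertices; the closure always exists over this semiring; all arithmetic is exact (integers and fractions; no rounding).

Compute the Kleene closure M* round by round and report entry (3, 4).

D(0):
  [∞, 29, 77, 42, -∞, 28]
  [96, ∞, 56, -∞, 76, 54]
  [-∞, 45, ∞, 6, 65, 83]
  [26, 3, 8, ∞, 63, 35]
  [44, 34, 17, -∞, ∞, -∞]
  [76, -∞, 46, 11, -∞, ∞]
D(1):
  [∞, 29, 77, 42, -∞, 28]
  [96, ∞, 77, 42, 76, 54]
  [-∞, 45, ∞, 6, 65, 83]
  [26, 26, 26, ∞, 63, 35]
  [44, 34, 44, 42, ∞, 28]
  [76, 29, 76, 42, -∞, ∞]
D(2):
  [∞, 29, 77, 42, 29, 29]
  [96, ∞, 77, 42, 76, 54]
  [45, 45, ∞, 42, 65, 83]
  [26, 26, 26, ∞, 63, 35]
  [44, 34, 44, 42, ∞, 34]
  [76, 29, 76, 42, 29, ∞]
D(3):
  [∞, 45, 77, 42, 65, 77]
  [96, ∞, 77, 42, 76, 77]
  [45, 45, ∞, 42, 65, 83]
  [26, 26, 26, ∞, 63, 35]
  [44, 44, 44, 42, ∞, 44]
  [76, 45, 76, 42, 65, ∞]
D(4):
  [∞, 45, 77, 42, 65, 77]
  [96, ∞, 77, 42, 76, 77]
  [45, 45, ∞, 42, 65, 83]
  [26, 26, 26, ∞, 63, 35]
  [44, 44, 44, 42, ∞, 44]
  [76, 45, 76, 42, 65, ∞]
D(5):
  [∞, 45, 77, 42, 65, 77]
  [96, ∞, 77, 42, 76, 77]
  [45, 45, ∞, 42, 65, 83]
  [44, 44, 44, ∞, 63, 44]
  [44, 44, 44, 42, ∞, 44]
  [76, 45, 76, 42, 65, ∞]
D(6):
  [∞, 45, 77, 42, 65, 77]
  [96, ∞, 77, 42, 76, 77]
  [76, 45, ∞, 42, 65, 83]
  [44, 44, 44, ∞, 63, 44]
  [44, 44, 44, 42, ∞, 44]
  [76, 45, 76, 42, 65, ∞]
Answer: M*[3][4] = 63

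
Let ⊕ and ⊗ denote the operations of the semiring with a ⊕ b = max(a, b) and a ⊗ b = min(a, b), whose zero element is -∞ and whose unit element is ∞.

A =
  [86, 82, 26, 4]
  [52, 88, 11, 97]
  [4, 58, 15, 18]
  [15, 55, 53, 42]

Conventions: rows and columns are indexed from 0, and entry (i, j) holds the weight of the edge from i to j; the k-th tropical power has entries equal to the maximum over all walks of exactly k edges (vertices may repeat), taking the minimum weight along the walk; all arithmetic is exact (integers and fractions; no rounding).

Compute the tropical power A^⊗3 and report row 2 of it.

A^⊗2:
  [86, 82, 26, 82]
  [52, 88, 53, 88]
  [52, 58, 18, 58]
  [52, 55, 42, 55]
A^⊗3:
  [86, 82, 53, 82]
  [52, 88, 53, 88]
  [52, 58, 53, 58]
  [52, 55, 53, 55]
Answer: row 2 of A^⊗3 = [52, 58, 53, 58]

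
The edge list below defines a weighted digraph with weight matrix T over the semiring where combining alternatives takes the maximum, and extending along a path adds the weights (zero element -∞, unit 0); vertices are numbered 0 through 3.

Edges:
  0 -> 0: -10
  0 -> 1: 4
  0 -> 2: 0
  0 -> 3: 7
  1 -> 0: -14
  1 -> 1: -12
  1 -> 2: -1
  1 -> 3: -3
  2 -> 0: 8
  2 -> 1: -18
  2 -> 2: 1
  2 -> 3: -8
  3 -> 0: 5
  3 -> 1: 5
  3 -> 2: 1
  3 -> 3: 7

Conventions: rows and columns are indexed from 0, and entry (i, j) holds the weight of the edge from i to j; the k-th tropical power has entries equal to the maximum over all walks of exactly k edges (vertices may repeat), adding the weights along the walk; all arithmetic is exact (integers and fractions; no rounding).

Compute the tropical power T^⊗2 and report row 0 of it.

T^⊗2:
  [12, 12, 8, 14]
  [7, 2, 0, 4]
  [9, 12, 8, 15]
  [12, 12, 8, 14]
Answer: row 0 of T^⊗2 = [12, 12, 8, 14]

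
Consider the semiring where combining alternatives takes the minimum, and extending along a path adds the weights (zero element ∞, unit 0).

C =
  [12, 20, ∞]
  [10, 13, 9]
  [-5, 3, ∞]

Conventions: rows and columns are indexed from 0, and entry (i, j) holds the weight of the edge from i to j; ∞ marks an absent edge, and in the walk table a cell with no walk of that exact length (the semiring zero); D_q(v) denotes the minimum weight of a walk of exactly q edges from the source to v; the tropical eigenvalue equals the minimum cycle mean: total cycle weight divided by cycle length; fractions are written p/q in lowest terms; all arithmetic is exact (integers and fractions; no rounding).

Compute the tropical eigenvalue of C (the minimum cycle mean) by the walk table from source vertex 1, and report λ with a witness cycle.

q=0: [∞, 0, ∞]
q=1: [10, 13, 9]
q=2: [4, 12, 22]
q=3: [16, 24, 21]
Optimal cycle mean attained by: cycle 1->2->1, total 9 + 3, length 2.
Answer: λ = 6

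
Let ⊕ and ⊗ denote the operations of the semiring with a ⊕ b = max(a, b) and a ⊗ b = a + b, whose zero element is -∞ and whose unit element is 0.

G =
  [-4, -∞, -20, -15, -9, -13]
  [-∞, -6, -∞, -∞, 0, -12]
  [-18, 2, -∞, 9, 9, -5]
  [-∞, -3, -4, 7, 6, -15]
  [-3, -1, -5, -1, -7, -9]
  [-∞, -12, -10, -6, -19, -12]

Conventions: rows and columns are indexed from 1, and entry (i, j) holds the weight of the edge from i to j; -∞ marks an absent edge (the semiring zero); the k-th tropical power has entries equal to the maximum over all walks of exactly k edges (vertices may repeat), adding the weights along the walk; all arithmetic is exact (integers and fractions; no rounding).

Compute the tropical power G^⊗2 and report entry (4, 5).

G^⊗2:
  [-8, -10, -14, -8, -9, -17]
  [-3, -1, -5, -1, -6, -9]
  [6, 8, 5, 16, 15, 0]
  [3, 5, 3, 14, 13, -3]
  [-7, -3, -5, 6, 5, -10]
  [-22, -8, -10, 1, 0, -15]
Key observation: the optimum is the walk 4->4->5, with weight 7 + 6 = 13.
Optimal value attained by: walk 4->4->5.
Answer: (G^⊗2)[4][5] = 13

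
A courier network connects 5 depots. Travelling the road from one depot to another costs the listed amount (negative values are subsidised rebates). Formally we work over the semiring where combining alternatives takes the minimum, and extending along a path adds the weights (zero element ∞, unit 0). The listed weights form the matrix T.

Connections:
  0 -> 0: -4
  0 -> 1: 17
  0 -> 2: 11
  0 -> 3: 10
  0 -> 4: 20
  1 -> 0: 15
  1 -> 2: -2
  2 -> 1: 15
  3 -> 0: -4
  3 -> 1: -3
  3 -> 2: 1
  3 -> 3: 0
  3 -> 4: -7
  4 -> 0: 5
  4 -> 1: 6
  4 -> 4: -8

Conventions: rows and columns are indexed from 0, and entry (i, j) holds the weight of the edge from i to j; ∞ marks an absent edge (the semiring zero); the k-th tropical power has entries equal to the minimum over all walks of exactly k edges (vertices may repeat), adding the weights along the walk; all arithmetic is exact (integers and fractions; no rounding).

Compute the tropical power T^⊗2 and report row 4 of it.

T^⊗2:
  [-8, 7, 7, 6, 3]
  [11, 13, 26, 25, 35]
  [30, ∞, 13, ∞, ∞]
  [-8, -3, -5, 0, -15]
  [-3, -2, 4, 15, -16]
Answer: row 4 of T^⊗2 = [-3, -2, 4, 15, -16]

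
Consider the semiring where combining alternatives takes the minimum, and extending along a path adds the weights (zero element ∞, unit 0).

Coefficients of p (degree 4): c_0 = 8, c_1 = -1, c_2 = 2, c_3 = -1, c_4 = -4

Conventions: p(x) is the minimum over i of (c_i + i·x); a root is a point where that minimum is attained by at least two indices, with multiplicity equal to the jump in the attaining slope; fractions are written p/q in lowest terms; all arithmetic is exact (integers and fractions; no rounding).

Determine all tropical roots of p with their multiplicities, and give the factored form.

hull edge (i=0, c=8) to (i=1, c=-1): slope -9, span 1
hull edge (i=1, c=-1) to (i=4, c=-4): slope -1, span 3
Factored form: p(x) = -4 ⊗ (x ⊕ 1) ⊗ (x ⊕ 1) ⊗ (x ⊕ 1) ⊗ (x ⊕ 9)
Answer: roots = 1 (mult 3), 9 (mult 1)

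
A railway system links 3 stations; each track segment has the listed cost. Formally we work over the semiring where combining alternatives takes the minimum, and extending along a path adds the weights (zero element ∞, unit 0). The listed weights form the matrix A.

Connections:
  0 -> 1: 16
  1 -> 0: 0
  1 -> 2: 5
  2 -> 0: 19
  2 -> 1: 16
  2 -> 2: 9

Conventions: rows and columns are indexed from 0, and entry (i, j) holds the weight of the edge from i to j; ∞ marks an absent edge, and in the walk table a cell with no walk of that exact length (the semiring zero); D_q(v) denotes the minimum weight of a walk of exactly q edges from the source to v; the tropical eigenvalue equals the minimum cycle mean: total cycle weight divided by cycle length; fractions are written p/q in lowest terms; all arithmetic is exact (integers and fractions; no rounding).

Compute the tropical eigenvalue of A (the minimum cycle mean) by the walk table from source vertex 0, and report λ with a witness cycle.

q=0: [0, ∞, ∞]
q=1: [∞, 16, ∞]
q=2: [16, ∞, 21]
q=3: [40, 32, 30]
Optimal cycle mean attained by: cycle 0->1->0, total 16 + 0, length 2.
Answer: λ = 8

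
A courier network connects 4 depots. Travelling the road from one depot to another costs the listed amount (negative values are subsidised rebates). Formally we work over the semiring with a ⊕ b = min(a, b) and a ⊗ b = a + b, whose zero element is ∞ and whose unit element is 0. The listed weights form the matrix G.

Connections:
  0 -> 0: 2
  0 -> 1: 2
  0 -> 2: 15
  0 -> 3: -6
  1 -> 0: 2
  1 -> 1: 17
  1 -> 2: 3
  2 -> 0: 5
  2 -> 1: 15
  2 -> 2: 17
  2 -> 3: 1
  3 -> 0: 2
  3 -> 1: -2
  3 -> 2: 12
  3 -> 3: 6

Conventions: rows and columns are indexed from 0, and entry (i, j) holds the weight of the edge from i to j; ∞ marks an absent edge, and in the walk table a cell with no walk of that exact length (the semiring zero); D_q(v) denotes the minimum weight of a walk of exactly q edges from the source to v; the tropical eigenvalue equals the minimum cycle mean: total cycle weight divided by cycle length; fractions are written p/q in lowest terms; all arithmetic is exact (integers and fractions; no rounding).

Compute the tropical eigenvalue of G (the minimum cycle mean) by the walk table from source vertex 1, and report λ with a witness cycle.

q=0: [∞, 0, ∞, ∞]
q=1: [2, 17, 3, ∞]
q=2: [4, 4, 17, -4]
q=3: [-2, -6, 7, -2]
q=4: [-4, -4, -3, -8]
Optimal cycle mean attained by: cycle 0->3->0, total (-6) + 2, length 2.
Answer: λ = -2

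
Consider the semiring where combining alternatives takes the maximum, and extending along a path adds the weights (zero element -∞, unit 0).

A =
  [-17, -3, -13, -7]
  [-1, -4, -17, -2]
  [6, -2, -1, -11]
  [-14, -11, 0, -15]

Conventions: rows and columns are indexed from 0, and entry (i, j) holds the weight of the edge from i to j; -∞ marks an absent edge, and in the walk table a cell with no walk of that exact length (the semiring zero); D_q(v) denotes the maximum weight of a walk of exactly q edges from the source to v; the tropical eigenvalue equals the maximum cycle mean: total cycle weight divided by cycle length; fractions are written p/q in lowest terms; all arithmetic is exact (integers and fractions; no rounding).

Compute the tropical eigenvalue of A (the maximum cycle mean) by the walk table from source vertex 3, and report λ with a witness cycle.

q=0: [-∞, -∞, -∞, 0]
q=1: [-14, -11, 0, -15]
q=2: [6, -2, -1, -11]
q=3: [5, 3, -2, -1]
q=4: [4, 2, -1, 1]
Optimal cycle mean attained by: cycle 0->1->3->2->0, total (-3) + (-2) + 0 + 6, length 4.
Answer: λ = 1/4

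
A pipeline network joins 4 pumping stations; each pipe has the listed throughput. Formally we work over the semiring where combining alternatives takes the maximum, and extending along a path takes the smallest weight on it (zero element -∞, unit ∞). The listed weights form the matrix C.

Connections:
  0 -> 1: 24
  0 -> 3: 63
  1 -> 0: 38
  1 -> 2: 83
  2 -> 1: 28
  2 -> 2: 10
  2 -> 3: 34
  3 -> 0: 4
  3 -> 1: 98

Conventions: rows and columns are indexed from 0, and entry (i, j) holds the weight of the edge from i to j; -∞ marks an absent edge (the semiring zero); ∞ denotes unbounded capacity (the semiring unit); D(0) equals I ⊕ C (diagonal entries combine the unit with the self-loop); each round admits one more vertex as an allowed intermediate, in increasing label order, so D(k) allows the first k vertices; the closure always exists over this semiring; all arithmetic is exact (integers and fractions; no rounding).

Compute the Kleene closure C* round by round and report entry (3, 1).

D(0):
  [∞, 24, -∞, 63]
  [38, ∞, 83, -∞]
  [-∞, 28, ∞, 34]
  [4, 98, -∞, ∞]
D(1):
  [∞, 24, -∞, 63]
  [38, ∞, 83, 38]
  [-∞, 28, ∞, 34]
  [4, 98, -∞, ∞]
D(2):
  [∞, 24, 24, 63]
  [38, ∞, 83, 38]
  [28, 28, ∞, 34]
  [38, 98, 83, ∞]
D(3):
  [∞, 24, 24, 63]
  [38, ∞, 83, 38]
  [28, 28, ∞, 34]
  [38, 98, 83, ∞]
D(4):
  [∞, 63, 63, 63]
  [38, ∞, 83, 38]
  [34, 34, ∞, 34]
  [38, 98, 83, ∞]
Answer: C*[3][1] = 98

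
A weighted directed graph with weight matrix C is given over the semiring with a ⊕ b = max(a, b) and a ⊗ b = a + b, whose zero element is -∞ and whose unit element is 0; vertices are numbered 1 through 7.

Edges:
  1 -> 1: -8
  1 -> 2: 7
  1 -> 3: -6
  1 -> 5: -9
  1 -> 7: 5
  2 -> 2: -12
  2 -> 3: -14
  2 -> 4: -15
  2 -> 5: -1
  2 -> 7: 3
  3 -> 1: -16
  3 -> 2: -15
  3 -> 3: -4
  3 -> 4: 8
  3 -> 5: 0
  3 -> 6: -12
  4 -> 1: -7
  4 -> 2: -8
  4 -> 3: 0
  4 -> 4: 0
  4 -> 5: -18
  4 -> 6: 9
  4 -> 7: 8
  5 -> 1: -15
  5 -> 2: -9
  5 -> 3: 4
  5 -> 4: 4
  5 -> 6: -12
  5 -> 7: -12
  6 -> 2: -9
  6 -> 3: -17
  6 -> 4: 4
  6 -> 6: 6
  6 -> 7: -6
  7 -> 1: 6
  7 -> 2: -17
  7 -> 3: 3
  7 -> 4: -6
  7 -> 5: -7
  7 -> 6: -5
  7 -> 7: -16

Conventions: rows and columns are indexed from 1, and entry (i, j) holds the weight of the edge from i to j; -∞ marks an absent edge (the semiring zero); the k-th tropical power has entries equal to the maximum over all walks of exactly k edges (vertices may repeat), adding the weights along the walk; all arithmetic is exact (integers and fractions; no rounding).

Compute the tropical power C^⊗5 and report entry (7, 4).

C^⊗2:
  [11, -1, 8, 2, 6, 0, 10]
  [9, -10, 6, 3, -4, -2, -7]
  [1, 0, 8, 8, -4, 17, 16]
  [14, 0, 11, 13, 1, 15, 8]
  [-3, -4, 4, 12, 4, 13, 12]
  [0, -3, 4, 10, -10, 13, 12]
  [-2, 13, 0, 11, 3, 3, 11]
C^⊗3:
  [16, 18, 13, 16, 8, 11, 16]
  [1, 16, 3, 14, 6, 12, 14]
  [22, 8, 19, 21, 9, 23, 16]
  [14, 21, 13, 19, 11, 22, 21]
  [18, 4, 15, 17, 5, 21, 20]
  [18, 7, 15, 17, 5, 19, 18]
  [17, 5, 14, 11, 12, 20, 19]
C^⊗4:
  [22, 23, 19, 21, 17, 25, 24]
  [20, 8, 17, 16, 15, 23, 22]
  [22, 29, 21, 27, 19, 30, 29]
  [27, 21, 24, 26, 20, 28, 27]
  [26, 25, 23, 25, 15, 27, 25]
  [24, 25, 21, 23, 15, 26, 25]
  [25, 24, 22, 24, 14, 26, 22]
C^⊗5:
  [30, 29, 27, 29, 22, 31, 29]
  [28, 27, 25, 27, 17, 29, 25]
  [35, 29, 32, 34, 28, 36, 35]
  [33, 34, 30, 32, 24, 35, 34]
  [31, 33, 28, 31, 24, 34, 33]
  [31, 31, 28, 30, 24, 32, 31]
  [28, 32, 25, 30, 23, 33, 32]
Key observation: the optimum is the walk 7->3->4->6->6->4, with weight 3 + 8 + 9 + 6 + 4 = 30.
Optimal value attained by: walk 7->3->4->6->6->4.
Answer: (C^⊗5)[7][4] = 30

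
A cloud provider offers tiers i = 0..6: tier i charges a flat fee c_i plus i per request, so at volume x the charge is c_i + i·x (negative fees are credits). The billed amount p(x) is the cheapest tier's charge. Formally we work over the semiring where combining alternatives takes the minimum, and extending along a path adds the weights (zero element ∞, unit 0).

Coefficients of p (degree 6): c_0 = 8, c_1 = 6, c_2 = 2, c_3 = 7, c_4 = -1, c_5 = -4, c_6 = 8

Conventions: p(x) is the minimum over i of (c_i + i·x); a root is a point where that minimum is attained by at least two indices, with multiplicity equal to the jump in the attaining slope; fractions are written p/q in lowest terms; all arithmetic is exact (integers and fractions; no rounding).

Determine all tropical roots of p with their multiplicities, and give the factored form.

hull edge (i=0, c=8) to (i=2, c=2): slope -3, span 2
hull edge (i=2, c=2) to (i=5, c=-4): slope -2, span 3
hull edge (i=5, c=-4) to (i=6, c=8): slope 12, span 1
Factored form: p(x) = 8 ⊗ (x ⊕ (-12)) ⊗ (x ⊕ 2) ⊗ (x ⊕ 2) ⊗ (x ⊕ 2) ⊗ (x ⊕ 3) ⊗ (x ⊕ 3)
Answer: roots = -12 (mult 1), 2 (mult 3), 3 (mult 2)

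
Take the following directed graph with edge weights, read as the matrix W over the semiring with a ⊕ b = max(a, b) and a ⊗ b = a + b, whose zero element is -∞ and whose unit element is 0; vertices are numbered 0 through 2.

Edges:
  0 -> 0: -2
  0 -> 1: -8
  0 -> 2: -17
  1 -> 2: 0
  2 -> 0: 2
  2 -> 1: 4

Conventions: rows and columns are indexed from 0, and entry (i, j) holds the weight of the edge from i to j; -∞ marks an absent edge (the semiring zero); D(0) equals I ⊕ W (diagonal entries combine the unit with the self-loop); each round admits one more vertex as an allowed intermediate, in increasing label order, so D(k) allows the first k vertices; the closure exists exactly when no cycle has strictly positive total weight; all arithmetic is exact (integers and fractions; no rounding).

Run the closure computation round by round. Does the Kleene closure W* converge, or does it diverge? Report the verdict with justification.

D(0):
  [0, -8, -17]
  [-∞, 0, 0]
  [2, 4, 0]
D(1):
  [0, -8, -17]
  [-∞, 0, 0]
  [2, 4, 0]
Detection: at round 2, diagonal entry (2, 2) turns strictly positive.
Key observation: the cycle 2->1->2 has total weight 4 + 0, which is strictly positive.
Answer: DIVERGES — positive cycle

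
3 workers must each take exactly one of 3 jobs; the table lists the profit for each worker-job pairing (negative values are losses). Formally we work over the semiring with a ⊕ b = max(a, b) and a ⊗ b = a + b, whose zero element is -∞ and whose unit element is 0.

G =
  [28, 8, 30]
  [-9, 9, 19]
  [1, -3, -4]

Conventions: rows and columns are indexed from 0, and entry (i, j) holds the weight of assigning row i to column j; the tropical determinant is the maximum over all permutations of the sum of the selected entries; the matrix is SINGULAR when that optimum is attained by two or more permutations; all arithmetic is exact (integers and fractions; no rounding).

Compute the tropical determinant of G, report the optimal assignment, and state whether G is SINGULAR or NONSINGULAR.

σ = (0, 1, 2): 28 + 9 + (-4) = 33
σ = (0, 2, 1): 28 + 19 + (-3) = 44
σ = (1, 0, 2): 8 + (-9) + (-4) = -5
σ = (1, 2, 0): 8 + 19 + 1 = 28
σ = (2, 0, 1): 30 + (-9) + (-3) = 18
σ = (2, 1, 0): 30 + 9 + 1 = 40
Optimal value attained by: σ = (0, 2, 1).
Answer: det⊕(G) = 44; verdict: NONSINGULAR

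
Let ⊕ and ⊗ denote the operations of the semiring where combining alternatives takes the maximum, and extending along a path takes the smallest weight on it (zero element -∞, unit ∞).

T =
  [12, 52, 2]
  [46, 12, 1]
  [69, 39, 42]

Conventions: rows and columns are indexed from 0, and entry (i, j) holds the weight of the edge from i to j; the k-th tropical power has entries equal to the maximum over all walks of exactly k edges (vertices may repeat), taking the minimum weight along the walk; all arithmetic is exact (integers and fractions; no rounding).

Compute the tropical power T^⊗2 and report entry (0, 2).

T^⊗2:
  [46, 12, 2]
  [12, 46, 2]
  [42, 52, 42]
Key observation: the optimum is the walk 0->0->2, with weight 12 min 2 = 2.
Optimal value attained by: walk 0->0->2.
Answer: (T^⊗2)[0][2] = 2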